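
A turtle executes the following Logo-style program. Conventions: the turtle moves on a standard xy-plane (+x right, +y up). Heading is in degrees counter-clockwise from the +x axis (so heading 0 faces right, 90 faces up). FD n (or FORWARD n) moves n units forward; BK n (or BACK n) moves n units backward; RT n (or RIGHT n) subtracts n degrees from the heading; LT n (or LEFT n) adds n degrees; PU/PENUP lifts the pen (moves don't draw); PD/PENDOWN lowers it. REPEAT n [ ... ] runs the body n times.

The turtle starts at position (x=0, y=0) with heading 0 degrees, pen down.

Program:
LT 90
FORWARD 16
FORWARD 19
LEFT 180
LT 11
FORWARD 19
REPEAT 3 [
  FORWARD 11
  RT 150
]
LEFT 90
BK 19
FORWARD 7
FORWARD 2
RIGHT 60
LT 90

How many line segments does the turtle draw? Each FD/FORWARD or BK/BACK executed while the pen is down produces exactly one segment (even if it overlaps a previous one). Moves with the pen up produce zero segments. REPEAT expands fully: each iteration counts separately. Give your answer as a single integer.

Answer: 9

Derivation:
Executing turtle program step by step:
Start: pos=(0,0), heading=0, pen down
LT 90: heading 0 -> 90
FD 16: (0,0) -> (0,16) [heading=90, draw]
FD 19: (0,16) -> (0,35) [heading=90, draw]
LT 180: heading 90 -> 270
LT 11: heading 270 -> 281
FD 19: (0,35) -> (3.625,16.349) [heading=281, draw]
REPEAT 3 [
  -- iteration 1/3 --
  FD 11: (3.625,16.349) -> (5.724,5.551) [heading=281, draw]
  RT 150: heading 281 -> 131
  -- iteration 2/3 --
  FD 11: (5.724,5.551) -> (-1.492,13.853) [heading=131, draw]
  RT 150: heading 131 -> 341
  -- iteration 3/3 --
  FD 11: (-1.492,13.853) -> (8.908,10.272) [heading=341, draw]
  RT 150: heading 341 -> 191
]
LT 90: heading 191 -> 281
BK 19: (8.908,10.272) -> (5.283,28.923) [heading=281, draw]
FD 7: (5.283,28.923) -> (6.619,22.051) [heading=281, draw]
FD 2: (6.619,22.051) -> (7,20.088) [heading=281, draw]
RT 60: heading 281 -> 221
LT 90: heading 221 -> 311
Final: pos=(7,20.088), heading=311, 9 segment(s) drawn
Segments drawn: 9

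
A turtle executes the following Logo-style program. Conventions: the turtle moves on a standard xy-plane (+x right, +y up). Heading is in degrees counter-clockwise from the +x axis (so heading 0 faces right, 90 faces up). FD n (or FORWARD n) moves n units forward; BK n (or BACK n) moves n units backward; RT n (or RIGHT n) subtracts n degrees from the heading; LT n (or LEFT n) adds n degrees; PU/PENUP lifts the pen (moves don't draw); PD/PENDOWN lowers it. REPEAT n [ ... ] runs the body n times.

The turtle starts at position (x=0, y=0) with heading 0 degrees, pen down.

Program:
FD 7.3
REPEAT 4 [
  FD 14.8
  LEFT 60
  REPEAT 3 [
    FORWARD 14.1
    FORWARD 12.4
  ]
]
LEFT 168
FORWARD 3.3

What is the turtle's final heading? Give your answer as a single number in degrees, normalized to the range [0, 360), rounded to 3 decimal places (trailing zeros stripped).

Answer: 48

Derivation:
Executing turtle program step by step:
Start: pos=(0,0), heading=0, pen down
FD 7.3: (0,0) -> (7.3,0) [heading=0, draw]
REPEAT 4 [
  -- iteration 1/4 --
  FD 14.8: (7.3,0) -> (22.1,0) [heading=0, draw]
  LT 60: heading 0 -> 60
  REPEAT 3 [
    -- iteration 1/3 --
    FD 14.1: (22.1,0) -> (29.15,12.211) [heading=60, draw]
    FD 12.4: (29.15,12.211) -> (35.35,22.95) [heading=60, draw]
    -- iteration 2/3 --
    FD 14.1: (35.35,22.95) -> (42.4,35.161) [heading=60, draw]
    FD 12.4: (42.4,35.161) -> (48.6,45.899) [heading=60, draw]
    -- iteration 3/3 --
    FD 14.1: (48.6,45.899) -> (55.65,58.11) [heading=60, draw]
    FD 12.4: (55.65,58.11) -> (61.85,68.849) [heading=60, draw]
  ]
  -- iteration 2/4 --
  FD 14.8: (61.85,68.849) -> (69.25,81.666) [heading=60, draw]
  LT 60: heading 60 -> 120
  REPEAT 3 [
    -- iteration 1/3 --
    FD 14.1: (69.25,81.666) -> (62.2,93.877) [heading=120, draw]
    FD 12.4: (62.2,93.877) -> (56,104.616) [heading=120, draw]
    -- iteration 2/3 --
    FD 14.1: (56,104.616) -> (48.95,116.827) [heading=120, draw]
    FD 12.4: (48.95,116.827) -> (42.75,127.566) [heading=120, draw]
    -- iteration 3/3 --
    FD 14.1: (42.75,127.566) -> (35.7,139.777) [heading=120, draw]
    FD 12.4: (35.7,139.777) -> (29.5,150.515) [heading=120, draw]
  ]
  -- iteration 3/4 --
  FD 14.8: (29.5,150.515) -> (22.1,163.332) [heading=120, draw]
  LT 60: heading 120 -> 180
  REPEAT 3 [
    -- iteration 1/3 --
    FD 14.1: (22.1,163.332) -> (8,163.332) [heading=180, draw]
    FD 12.4: (8,163.332) -> (-4.4,163.332) [heading=180, draw]
    -- iteration 2/3 --
    FD 14.1: (-4.4,163.332) -> (-18.5,163.332) [heading=180, draw]
    FD 12.4: (-18.5,163.332) -> (-30.9,163.332) [heading=180, draw]
    -- iteration 3/3 --
    FD 14.1: (-30.9,163.332) -> (-45,163.332) [heading=180, draw]
    FD 12.4: (-45,163.332) -> (-57.4,163.332) [heading=180, draw]
  ]
  -- iteration 4/4 --
  FD 14.8: (-57.4,163.332) -> (-72.2,163.332) [heading=180, draw]
  LT 60: heading 180 -> 240
  REPEAT 3 [
    -- iteration 1/3 --
    FD 14.1: (-72.2,163.332) -> (-79.25,151.121) [heading=240, draw]
    FD 12.4: (-79.25,151.121) -> (-85.45,140.383) [heading=240, draw]
    -- iteration 2/3 --
    FD 14.1: (-85.45,140.383) -> (-92.5,128.172) [heading=240, draw]
    FD 12.4: (-92.5,128.172) -> (-98.7,117.433) [heading=240, draw]
    -- iteration 3/3 --
    FD 14.1: (-98.7,117.433) -> (-105.75,105.222) [heading=240, draw]
    FD 12.4: (-105.75,105.222) -> (-111.95,94.483) [heading=240, draw]
  ]
]
LT 168: heading 240 -> 48
FD 3.3: (-111.95,94.483) -> (-109.742,96.936) [heading=48, draw]
Final: pos=(-109.742,96.936), heading=48, 30 segment(s) drawn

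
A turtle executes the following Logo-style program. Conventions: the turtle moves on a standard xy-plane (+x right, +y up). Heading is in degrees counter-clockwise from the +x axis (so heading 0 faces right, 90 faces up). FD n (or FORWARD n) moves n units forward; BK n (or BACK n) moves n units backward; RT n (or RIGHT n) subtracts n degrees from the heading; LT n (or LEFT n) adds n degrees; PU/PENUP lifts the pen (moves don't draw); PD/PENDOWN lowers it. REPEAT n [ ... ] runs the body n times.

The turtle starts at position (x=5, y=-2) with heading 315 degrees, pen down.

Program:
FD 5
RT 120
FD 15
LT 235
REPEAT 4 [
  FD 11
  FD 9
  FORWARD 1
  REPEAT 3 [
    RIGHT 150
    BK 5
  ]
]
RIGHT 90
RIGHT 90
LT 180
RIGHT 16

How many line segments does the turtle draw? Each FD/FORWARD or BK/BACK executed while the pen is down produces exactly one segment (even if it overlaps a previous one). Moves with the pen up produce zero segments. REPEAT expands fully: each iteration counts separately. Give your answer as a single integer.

Executing turtle program step by step:
Start: pos=(5,-2), heading=315, pen down
FD 5: (5,-2) -> (8.536,-5.536) [heading=315, draw]
RT 120: heading 315 -> 195
FD 15: (8.536,-5.536) -> (-5.953,-9.418) [heading=195, draw]
LT 235: heading 195 -> 70
REPEAT 4 [
  -- iteration 1/4 --
  FD 11: (-5.953,-9.418) -> (-2.191,0.919) [heading=70, draw]
  FD 9: (-2.191,0.919) -> (0.887,9.376) [heading=70, draw]
  FD 1: (0.887,9.376) -> (1.229,10.316) [heading=70, draw]
  REPEAT 3 [
    -- iteration 1/3 --
    RT 150: heading 70 -> 280
    BK 5: (1.229,10.316) -> (0.361,15.24) [heading=280, draw]
    -- iteration 2/3 --
    RT 150: heading 280 -> 130
    BK 5: (0.361,15.24) -> (3.575,11.41) [heading=130, draw]
    -- iteration 3/3 --
    RT 150: heading 130 -> 340
    BK 5: (3.575,11.41) -> (-1.124,13.12) [heading=340, draw]
  ]
  -- iteration 2/4 --
  FD 11: (-1.124,13.12) -> (9.213,9.357) [heading=340, draw]
  FD 9: (9.213,9.357) -> (17.67,6.279) [heading=340, draw]
  FD 1: (17.67,6.279) -> (18.61,5.937) [heading=340, draw]
  REPEAT 3 [
    -- iteration 1/3 --
    RT 150: heading 340 -> 190
    BK 5: (18.61,5.937) -> (23.534,6.805) [heading=190, draw]
    -- iteration 2/3 --
    RT 150: heading 190 -> 40
    BK 5: (23.534,6.805) -> (19.704,3.592) [heading=40, draw]
    -- iteration 3/3 --
    RT 150: heading 40 -> 250
    BK 5: (19.704,3.592) -> (21.414,8.29) [heading=250, draw]
  ]
  -- iteration 3/4 --
  FD 11: (21.414,8.29) -> (17.652,-2.047) [heading=250, draw]
  FD 9: (17.652,-2.047) -> (14.573,-10.504) [heading=250, draw]
  FD 1: (14.573,-10.504) -> (14.231,-11.444) [heading=250, draw]
  REPEAT 3 [
    -- iteration 1/3 --
    RT 150: heading 250 -> 100
    BK 5: (14.231,-11.444) -> (15.1,-16.368) [heading=100, draw]
    -- iteration 2/3 --
    RT 150: heading 100 -> 310
    BK 5: (15.1,-16.368) -> (11.886,-12.537) [heading=310, draw]
    -- iteration 3/3 --
    RT 150: heading 310 -> 160
    BK 5: (11.886,-12.537) -> (16.584,-14.247) [heading=160, draw]
  ]
  -- iteration 4/4 --
  FD 11: (16.584,-14.247) -> (6.247,-10.485) [heading=160, draw]
  FD 9: (6.247,-10.485) -> (-2.21,-7.407) [heading=160, draw]
  FD 1: (-2.21,-7.407) -> (-3.149,-7.065) [heading=160, draw]
  REPEAT 3 [
    -- iteration 1/3 --
    RT 150: heading 160 -> 10
    BK 5: (-3.149,-7.065) -> (-8.073,-7.933) [heading=10, draw]
    -- iteration 2/3 --
    RT 150: heading 10 -> 220
    BK 5: (-8.073,-7.933) -> (-4.243,-4.719) [heading=220, draw]
    -- iteration 3/3 --
    RT 150: heading 220 -> 70
    BK 5: (-4.243,-4.719) -> (-5.953,-9.418) [heading=70, draw]
  ]
]
RT 90: heading 70 -> 340
RT 90: heading 340 -> 250
LT 180: heading 250 -> 70
RT 16: heading 70 -> 54
Final: pos=(-5.953,-9.418), heading=54, 26 segment(s) drawn
Segments drawn: 26

Answer: 26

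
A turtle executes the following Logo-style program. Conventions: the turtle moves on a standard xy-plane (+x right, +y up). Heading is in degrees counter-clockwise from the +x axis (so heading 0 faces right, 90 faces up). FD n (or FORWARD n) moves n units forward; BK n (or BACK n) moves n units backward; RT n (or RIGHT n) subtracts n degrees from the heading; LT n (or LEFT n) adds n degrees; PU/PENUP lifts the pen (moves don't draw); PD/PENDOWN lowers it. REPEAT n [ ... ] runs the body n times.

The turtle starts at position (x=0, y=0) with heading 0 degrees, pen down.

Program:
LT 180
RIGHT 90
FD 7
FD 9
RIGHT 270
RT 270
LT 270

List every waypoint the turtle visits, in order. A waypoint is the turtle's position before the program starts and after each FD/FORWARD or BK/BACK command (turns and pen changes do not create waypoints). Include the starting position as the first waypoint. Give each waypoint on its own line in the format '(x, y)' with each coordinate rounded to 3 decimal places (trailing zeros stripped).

Executing turtle program step by step:
Start: pos=(0,0), heading=0, pen down
LT 180: heading 0 -> 180
RT 90: heading 180 -> 90
FD 7: (0,0) -> (0,7) [heading=90, draw]
FD 9: (0,7) -> (0,16) [heading=90, draw]
RT 270: heading 90 -> 180
RT 270: heading 180 -> 270
LT 270: heading 270 -> 180
Final: pos=(0,16), heading=180, 2 segment(s) drawn
Waypoints (3 total):
(0, 0)
(0, 7)
(0, 16)

Answer: (0, 0)
(0, 7)
(0, 16)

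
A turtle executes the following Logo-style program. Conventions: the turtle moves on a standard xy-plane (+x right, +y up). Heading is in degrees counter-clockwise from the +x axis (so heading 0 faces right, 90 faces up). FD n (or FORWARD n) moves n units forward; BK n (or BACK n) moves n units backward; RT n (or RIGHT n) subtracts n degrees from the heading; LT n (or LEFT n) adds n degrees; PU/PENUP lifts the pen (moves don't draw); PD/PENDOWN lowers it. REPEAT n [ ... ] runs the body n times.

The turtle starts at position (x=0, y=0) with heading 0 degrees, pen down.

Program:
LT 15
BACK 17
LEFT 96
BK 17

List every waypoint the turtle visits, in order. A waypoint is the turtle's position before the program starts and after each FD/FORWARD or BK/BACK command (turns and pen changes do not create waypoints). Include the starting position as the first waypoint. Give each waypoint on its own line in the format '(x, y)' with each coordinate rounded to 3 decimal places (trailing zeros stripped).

Answer: (0, 0)
(-16.421, -4.4)
(-10.328, -20.271)

Derivation:
Executing turtle program step by step:
Start: pos=(0,0), heading=0, pen down
LT 15: heading 0 -> 15
BK 17: (0,0) -> (-16.421,-4.4) [heading=15, draw]
LT 96: heading 15 -> 111
BK 17: (-16.421,-4.4) -> (-10.328,-20.271) [heading=111, draw]
Final: pos=(-10.328,-20.271), heading=111, 2 segment(s) drawn
Waypoints (3 total):
(0, 0)
(-16.421, -4.4)
(-10.328, -20.271)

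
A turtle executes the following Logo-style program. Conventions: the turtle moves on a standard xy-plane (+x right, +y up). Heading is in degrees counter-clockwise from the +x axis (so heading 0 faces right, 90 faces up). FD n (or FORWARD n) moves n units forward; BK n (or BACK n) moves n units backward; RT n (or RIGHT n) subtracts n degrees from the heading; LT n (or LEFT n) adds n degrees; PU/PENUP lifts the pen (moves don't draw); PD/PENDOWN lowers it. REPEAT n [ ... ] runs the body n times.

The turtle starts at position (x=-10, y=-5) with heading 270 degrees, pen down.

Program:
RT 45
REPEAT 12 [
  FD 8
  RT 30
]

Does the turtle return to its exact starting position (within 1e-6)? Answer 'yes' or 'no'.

Answer: yes

Derivation:
Executing turtle program step by step:
Start: pos=(-10,-5), heading=270, pen down
RT 45: heading 270 -> 225
REPEAT 12 [
  -- iteration 1/12 --
  FD 8: (-10,-5) -> (-15.657,-10.657) [heading=225, draw]
  RT 30: heading 225 -> 195
  -- iteration 2/12 --
  FD 8: (-15.657,-10.657) -> (-23.384,-12.727) [heading=195, draw]
  RT 30: heading 195 -> 165
  -- iteration 3/12 --
  FD 8: (-23.384,-12.727) -> (-31.112,-10.657) [heading=165, draw]
  RT 30: heading 165 -> 135
  -- iteration 4/12 --
  FD 8: (-31.112,-10.657) -> (-36.769,-5) [heading=135, draw]
  RT 30: heading 135 -> 105
  -- iteration 5/12 --
  FD 8: (-36.769,-5) -> (-38.839,2.727) [heading=105, draw]
  RT 30: heading 105 -> 75
  -- iteration 6/12 --
  FD 8: (-38.839,2.727) -> (-36.769,10.455) [heading=75, draw]
  RT 30: heading 75 -> 45
  -- iteration 7/12 --
  FD 8: (-36.769,10.455) -> (-31.112,16.112) [heading=45, draw]
  RT 30: heading 45 -> 15
  -- iteration 8/12 --
  FD 8: (-31.112,16.112) -> (-23.384,18.182) [heading=15, draw]
  RT 30: heading 15 -> 345
  -- iteration 9/12 --
  FD 8: (-23.384,18.182) -> (-15.657,16.112) [heading=345, draw]
  RT 30: heading 345 -> 315
  -- iteration 10/12 --
  FD 8: (-15.657,16.112) -> (-10,10.455) [heading=315, draw]
  RT 30: heading 315 -> 285
  -- iteration 11/12 --
  FD 8: (-10,10.455) -> (-7.929,2.727) [heading=285, draw]
  RT 30: heading 285 -> 255
  -- iteration 12/12 --
  FD 8: (-7.929,2.727) -> (-10,-5) [heading=255, draw]
  RT 30: heading 255 -> 225
]
Final: pos=(-10,-5), heading=225, 12 segment(s) drawn

Start position: (-10, -5)
Final position: (-10, -5)
Distance = 0; < 1e-6 -> CLOSED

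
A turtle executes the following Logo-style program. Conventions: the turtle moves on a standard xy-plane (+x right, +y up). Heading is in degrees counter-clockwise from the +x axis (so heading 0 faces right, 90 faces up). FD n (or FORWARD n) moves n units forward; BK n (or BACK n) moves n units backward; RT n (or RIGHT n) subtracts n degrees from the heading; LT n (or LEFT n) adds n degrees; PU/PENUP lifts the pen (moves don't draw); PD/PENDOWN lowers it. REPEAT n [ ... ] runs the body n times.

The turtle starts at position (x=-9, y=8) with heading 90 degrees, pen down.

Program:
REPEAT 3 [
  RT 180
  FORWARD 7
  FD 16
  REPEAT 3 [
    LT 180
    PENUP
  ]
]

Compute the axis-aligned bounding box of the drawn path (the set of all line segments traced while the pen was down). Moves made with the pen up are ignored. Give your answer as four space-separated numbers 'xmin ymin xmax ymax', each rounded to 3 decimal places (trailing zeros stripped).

Answer: -9 -15 -9 8

Derivation:
Executing turtle program step by step:
Start: pos=(-9,8), heading=90, pen down
REPEAT 3 [
  -- iteration 1/3 --
  RT 180: heading 90 -> 270
  FD 7: (-9,8) -> (-9,1) [heading=270, draw]
  FD 16: (-9,1) -> (-9,-15) [heading=270, draw]
  REPEAT 3 [
    -- iteration 1/3 --
    LT 180: heading 270 -> 90
    PU: pen up
    -- iteration 2/3 --
    LT 180: heading 90 -> 270
    PU: pen up
    -- iteration 3/3 --
    LT 180: heading 270 -> 90
    PU: pen up
  ]
  -- iteration 2/3 --
  RT 180: heading 90 -> 270
  FD 7: (-9,-15) -> (-9,-22) [heading=270, move]
  FD 16: (-9,-22) -> (-9,-38) [heading=270, move]
  REPEAT 3 [
    -- iteration 1/3 --
    LT 180: heading 270 -> 90
    PU: pen up
    -- iteration 2/3 --
    LT 180: heading 90 -> 270
    PU: pen up
    -- iteration 3/3 --
    LT 180: heading 270 -> 90
    PU: pen up
  ]
  -- iteration 3/3 --
  RT 180: heading 90 -> 270
  FD 7: (-9,-38) -> (-9,-45) [heading=270, move]
  FD 16: (-9,-45) -> (-9,-61) [heading=270, move]
  REPEAT 3 [
    -- iteration 1/3 --
    LT 180: heading 270 -> 90
    PU: pen up
    -- iteration 2/3 --
    LT 180: heading 90 -> 270
    PU: pen up
    -- iteration 3/3 --
    LT 180: heading 270 -> 90
    PU: pen up
  ]
]
Final: pos=(-9,-61), heading=90, 2 segment(s) drawn

Segment endpoints: x in {-9, -9}, y in {-15, 1, 8}
xmin=-9, ymin=-15, xmax=-9, ymax=8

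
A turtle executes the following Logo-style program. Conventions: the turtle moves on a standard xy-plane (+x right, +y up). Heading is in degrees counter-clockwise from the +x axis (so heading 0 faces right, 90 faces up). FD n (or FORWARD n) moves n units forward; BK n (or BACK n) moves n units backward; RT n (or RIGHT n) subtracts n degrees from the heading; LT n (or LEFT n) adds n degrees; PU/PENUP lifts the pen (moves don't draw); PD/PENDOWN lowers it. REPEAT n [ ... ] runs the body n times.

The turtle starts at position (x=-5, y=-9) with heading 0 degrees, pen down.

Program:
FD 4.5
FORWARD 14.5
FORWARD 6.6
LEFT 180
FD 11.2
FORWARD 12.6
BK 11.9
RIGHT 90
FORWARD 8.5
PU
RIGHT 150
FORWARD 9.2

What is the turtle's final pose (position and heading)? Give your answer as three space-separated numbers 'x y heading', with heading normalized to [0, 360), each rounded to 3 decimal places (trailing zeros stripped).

Executing turtle program step by step:
Start: pos=(-5,-9), heading=0, pen down
FD 4.5: (-5,-9) -> (-0.5,-9) [heading=0, draw]
FD 14.5: (-0.5,-9) -> (14,-9) [heading=0, draw]
FD 6.6: (14,-9) -> (20.6,-9) [heading=0, draw]
LT 180: heading 0 -> 180
FD 11.2: (20.6,-9) -> (9.4,-9) [heading=180, draw]
FD 12.6: (9.4,-9) -> (-3.2,-9) [heading=180, draw]
BK 11.9: (-3.2,-9) -> (8.7,-9) [heading=180, draw]
RT 90: heading 180 -> 90
FD 8.5: (8.7,-9) -> (8.7,-0.5) [heading=90, draw]
PU: pen up
RT 150: heading 90 -> 300
FD 9.2: (8.7,-0.5) -> (13.3,-8.467) [heading=300, move]
Final: pos=(13.3,-8.467), heading=300, 7 segment(s) drawn

Answer: 13.3 -8.467 300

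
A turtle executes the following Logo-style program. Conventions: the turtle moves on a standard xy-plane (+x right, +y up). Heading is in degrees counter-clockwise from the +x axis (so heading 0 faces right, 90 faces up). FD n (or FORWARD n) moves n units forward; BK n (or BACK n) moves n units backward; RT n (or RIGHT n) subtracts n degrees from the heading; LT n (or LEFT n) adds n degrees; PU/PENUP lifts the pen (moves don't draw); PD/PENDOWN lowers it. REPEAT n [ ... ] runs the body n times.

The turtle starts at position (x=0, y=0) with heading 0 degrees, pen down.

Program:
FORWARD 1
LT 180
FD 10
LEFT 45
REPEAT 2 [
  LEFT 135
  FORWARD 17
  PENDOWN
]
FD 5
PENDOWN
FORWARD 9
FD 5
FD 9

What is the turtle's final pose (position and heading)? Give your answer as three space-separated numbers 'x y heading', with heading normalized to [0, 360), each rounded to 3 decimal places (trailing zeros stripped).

Answer: -23.82 31.82 135

Derivation:
Executing turtle program step by step:
Start: pos=(0,0), heading=0, pen down
FD 1: (0,0) -> (1,0) [heading=0, draw]
LT 180: heading 0 -> 180
FD 10: (1,0) -> (-9,0) [heading=180, draw]
LT 45: heading 180 -> 225
REPEAT 2 [
  -- iteration 1/2 --
  LT 135: heading 225 -> 0
  FD 17: (-9,0) -> (8,0) [heading=0, draw]
  PD: pen down
  -- iteration 2/2 --
  LT 135: heading 0 -> 135
  FD 17: (8,0) -> (-4.021,12.021) [heading=135, draw]
  PD: pen down
]
FD 5: (-4.021,12.021) -> (-7.556,15.556) [heading=135, draw]
PD: pen down
FD 9: (-7.556,15.556) -> (-13.92,21.92) [heading=135, draw]
FD 5: (-13.92,21.92) -> (-17.456,25.456) [heading=135, draw]
FD 9: (-17.456,25.456) -> (-23.82,31.82) [heading=135, draw]
Final: pos=(-23.82,31.82), heading=135, 8 segment(s) drawn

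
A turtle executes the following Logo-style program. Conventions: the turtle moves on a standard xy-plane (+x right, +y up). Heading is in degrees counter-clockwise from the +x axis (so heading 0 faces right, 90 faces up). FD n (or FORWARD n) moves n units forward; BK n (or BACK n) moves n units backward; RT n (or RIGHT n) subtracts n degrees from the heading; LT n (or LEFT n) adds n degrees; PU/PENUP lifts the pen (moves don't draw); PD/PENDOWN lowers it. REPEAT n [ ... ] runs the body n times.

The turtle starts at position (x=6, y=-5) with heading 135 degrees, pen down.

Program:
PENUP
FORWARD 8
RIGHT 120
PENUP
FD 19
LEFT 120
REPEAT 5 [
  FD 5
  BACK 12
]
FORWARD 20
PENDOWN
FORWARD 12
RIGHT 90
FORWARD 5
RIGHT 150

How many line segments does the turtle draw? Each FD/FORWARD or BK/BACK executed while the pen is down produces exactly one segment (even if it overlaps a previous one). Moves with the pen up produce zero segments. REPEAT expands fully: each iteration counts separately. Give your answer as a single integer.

Answer: 2

Derivation:
Executing turtle program step by step:
Start: pos=(6,-5), heading=135, pen down
PU: pen up
FD 8: (6,-5) -> (0.343,0.657) [heading=135, move]
RT 120: heading 135 -> 15
PU: pen up
FD 19: (0.343,0.657) -> (18.696,5.574) [heading=15, move]
LT 120: heading 15 -> 135
REPEAT 5 [
  -- iteration 1/5 --
  FD 5: (18.696,5.574) -> (15.16,9.11) [heading=135, move]
  BK 12: (15.16,9.11) -> (23.645,0.625) [heading=135, move]
  -- iteration 2/5 --
  FD 5: (23.645,0.625) -> (20.11,4.16) [heading=135, move]
  BK 12: (20.11,4.16) -> (28.595,-4.325) [heading=135, move]
  -- iteration 3/5 --
  FD 5: (28.595,-4.325) -> (25.06,-0.79) [heading=135, move]
  BK 12: (25.06,-0.79) -> (33.545,-9.275) [heading=135, move]
  -- iteration 4/5 --
  FD 5: (33.545,-9.275) -> (30.009,-5.739) [heading=135, move]
  BK 12: (30.009,-5.739) -> (38.495,-14.225) [heading=135, move]
  -- iteration 5/5 --
  FD 5: (38.495,-14.225) -> (34.959,-10.689) [heading=135, move]
  BK 12: (34.959,-10.689) -> (43.444,-19.174) [heading=135, move]
]
FD 20: (43.444,-19.174) -> (29.302,-5.032) [heading=135, move]
PD: pen down
FD 12: (29.302,-5.032) -> (20.817,3.453) [heading=135, draw]
RT 90: heading 135 -> 45
FD 5: (20.817,3.453) -> (24.353,6.989) [heading=45, draw]
RT 150: heading 45 -> 255
Final: pos=(24.353,6.989), heading=255, 2 segment(s) drawn
Segments drawn: 2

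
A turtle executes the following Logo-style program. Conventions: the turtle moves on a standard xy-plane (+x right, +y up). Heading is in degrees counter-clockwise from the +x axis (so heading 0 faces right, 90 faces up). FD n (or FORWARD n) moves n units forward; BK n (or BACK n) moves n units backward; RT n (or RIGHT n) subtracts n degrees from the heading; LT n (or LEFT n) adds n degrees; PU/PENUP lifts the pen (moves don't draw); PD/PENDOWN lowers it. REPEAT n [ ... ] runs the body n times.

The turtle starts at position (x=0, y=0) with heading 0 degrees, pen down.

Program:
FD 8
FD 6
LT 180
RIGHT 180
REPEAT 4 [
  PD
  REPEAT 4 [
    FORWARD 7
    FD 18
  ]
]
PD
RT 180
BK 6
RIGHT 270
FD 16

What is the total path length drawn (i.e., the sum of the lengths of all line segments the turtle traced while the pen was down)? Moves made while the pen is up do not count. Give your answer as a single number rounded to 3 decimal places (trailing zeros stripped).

Executing turtle program step by step:
Start: pos=(0,0), heading=0, pen down
FD 8: (0,0) -> (8,0) [heading=0, draw]
FD 6: (8,0) -> (14,0) [heading=0, draw]
LT 180: heading 0 -> 180
RT 180: heading 180 -> 0
REPEAT 4 [
  -- iteration 1/4 --
  PD: pen down
  REPEAT 4 [
    -- iteration 1/4 --
    FD 7: (14,0) -> (21,0) [heading=0, draw]
    FD 18: (21,0) -> (39,0) [heading=0, draw]
    -- iteration 2/4 --
    FD 7: (39,0) -> (46,0) [heading=0, draw]
    FD 18: (46,0) -> (64,0) [heading=0, draw]
    -- iteration 3/4 --
    FD 7: (64,0) -> (71,0) [heading=0, draw]
    FD 18: (71,0) -> (89,0) [heading=0, draw]
    -- iteration 4/4 --
    FD 7: (89,0) -> (96,0) [heading=0, draw]
    FD 18: (96,0) -> (114,0) [heading=0, draw]
  ]
  -- iteration 2/4 --
  PD: pen down
  REPEAT 4 [
    -- iteration 1/4 --
    FD 7: (114,0) -> (121,0) [heading=0, draw]
    FD 18: (121,0) -> (139,0) [heading=0, draw]
    -- iteration 2/4 --
    FD 7: (139,0) -> (146,0) [heading=0, draw]
    FD 18: (146,0) -> (164,0) [heading=0, draw]
    -- iteration 3/4 --
    FD 7: (164,0) -> (171,0) [heading=0, draw]
    FD 18: (171,0) -> (189,0) [heading=0, draw]
    -- iteration 4/4 --
    FD 7: (189,0) -> (196,0) [heading=0, draw]
    FD 18: (196,0) -> (214,0) [heading=0, draw]
  ]
  -- iteration 3/4 --
  PD: pen down
  REPEAT 4 [
    -- iteration 1/4 --
    FD 7: (214,0) -> (221,0) [heading=0, draw]
    FD 18: (221,0) -> (239,0) [heading=0, draw]
    -- iteration 2/4 --
    FD 7: (239,0) -> (246,0) [heading=0, draw]
    FD 18: (246,0) -> (264,0) [heading=0, draw]
    -- iteration 3/4 --
    FD 7: (264,0) -> (271,0) [heading=0, draw]
    FD 18: (271,0) -> (289,0) [heading=0, draw]
    -- iteration 4/4 --
    FD 7: (289,0) -> (296,0) [heading=0, draw]
    FD 18: (296,0) -> (314,0) [heading=0, draw]
  ]
  -- iteration 4/4 --
  PD: pen down
  REPEAT 4 [
    -- iteration 1/4 --
    FD 7: (314,0) -> (321,0) [heading=0, draw]
    FD 18: (321,0) -> (339,0) [heading=0, draw]
    -- iteration 2/4 --
    FD 7: (339,0) -> (346,0) [heading=0, draw]
    FD 18: (346,0) -> (364,0) [heading=0, draw]
    -- iteration 3/4 --
    FD 7: (364,0) -> (371,0) [heading=0, draw]
    FD 18: (371,0) -> (389,0) [heading=0, draw]
    -- iteration 4/4 --
    FD 7: (389,0) -> (396,0) [heading=0, draw]
    FD 18: (396,0) -> (414,0) [heading=0, draw]
  ]
]
PD: pen down
RT 180: heading 0 -> 180
BK 6: (414,0) -> (420,0) [heading=180, draw]
RT 270: heading 180 -> 270
FD 16: (420,0) -> (420,-16) [heading=270, draw]
Final: pos=(420,-16), heading=270, 36 segment(s) drawn

Segment lengths:
  seg 1: (0,0) -> (8,0), length = 8
  seg 2: (8,0) -> (14,0), length = 6
  seg 3: (14,0) -> (21,0), length = 7
  seg 4: (21,0) -> (39,0), length = 18
  seg 5: (39,0) -> (46,0), length = 7
  seg 6: (46,0) -> (64,0), length = 18
  seg 7: (64,0) -> (71,0), length = 7
  seg 8: (71,0) -> (89,0), length = 18
  seg 9: (89,0) -> (96,0), length = 7
  seg 10: (96,0) -> (114,0), length = 18
  seg 11: (114,0) -> (121,0), length = 7
  seg 12: (121,0) -> (139,0), length = 18
  seg 13: (139,0) -> (146,0), length = 7
  seg 14: (146,0) -> (164,0), length = 18
  seg 15: (164,0) -> (171,0), length = 7
  seg 16: (171,0) -> (189,0), length = 18
  seg 17: (189,0) -> (196,0), length = 7
  seg 18: (196,0) -> (214,0), length = 18
  seg 19: (214,0) -> (221,0), length = 7
  seg 20: (221,0) -> (239,0), length = 18
  seg 21: (239,0) -> (246,0), length = 7
  seg 22: (246,0) -> (264,0), length = 18
  seg 23: (264,0) -> (271,0), length = 7
  seg 24: (271,0) -> (289,0), length = 18
  seg 25: (289,0) -> (296,0), length = 7
  seg 26: (296,0) -> (314,0), length = 18
  seg 27: (314,0) -> (321,0), length = 7
  seg 28: (321,0) -> (339,0), length = 18
  seg 29: (339,0) -> (346,0), length = 7
  seg 30: (346,0) -> (364,0), length = 18
  seg 31: (364,0) -> (371,0), length = 7
  seg 32: (371,0) -> (389,0), length = 18
  seg 33: (389,0) -> (396,0), length = 7
  seg 34: (396,0) -> (414,0), length = 18
  seg 35: (414,0) -> (420,0), length = 6
  seg 36: (420,0) -> (420,-16), length = 16
Total = 436

Answer: 436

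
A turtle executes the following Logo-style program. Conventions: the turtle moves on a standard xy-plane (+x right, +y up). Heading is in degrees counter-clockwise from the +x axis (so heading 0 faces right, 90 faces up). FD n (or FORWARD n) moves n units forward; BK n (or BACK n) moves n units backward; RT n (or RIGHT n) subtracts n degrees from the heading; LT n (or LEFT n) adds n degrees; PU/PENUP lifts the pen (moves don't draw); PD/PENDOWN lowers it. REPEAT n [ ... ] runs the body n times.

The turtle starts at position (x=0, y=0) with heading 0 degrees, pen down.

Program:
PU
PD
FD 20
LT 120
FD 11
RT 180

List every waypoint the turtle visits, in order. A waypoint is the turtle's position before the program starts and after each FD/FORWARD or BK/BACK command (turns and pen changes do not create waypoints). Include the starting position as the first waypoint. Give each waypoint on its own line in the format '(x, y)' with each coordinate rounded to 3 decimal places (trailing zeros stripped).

Answer: (0, 0)
(20, 0)
(14.5, 9.526)

Derivation:
Executing turtle program step by step:
Start: pos=(0,0), heading=0, pen down
PU: pen up
PD: pen down
FD 20: (0,0) -> (20,0) [heading=0, draw]
LT 120: heading 0 -> 120
FD 11: (20,0) -> (14.5,9.526) [heading=120, draw]
RT 180: heading 120 -> 300
Final: pos=(14.5,9.526), heading=300, 2 segment(s) drawn
Waypoints (3 total):
(0, 0)
(20, 0)
(14.5, 9.526)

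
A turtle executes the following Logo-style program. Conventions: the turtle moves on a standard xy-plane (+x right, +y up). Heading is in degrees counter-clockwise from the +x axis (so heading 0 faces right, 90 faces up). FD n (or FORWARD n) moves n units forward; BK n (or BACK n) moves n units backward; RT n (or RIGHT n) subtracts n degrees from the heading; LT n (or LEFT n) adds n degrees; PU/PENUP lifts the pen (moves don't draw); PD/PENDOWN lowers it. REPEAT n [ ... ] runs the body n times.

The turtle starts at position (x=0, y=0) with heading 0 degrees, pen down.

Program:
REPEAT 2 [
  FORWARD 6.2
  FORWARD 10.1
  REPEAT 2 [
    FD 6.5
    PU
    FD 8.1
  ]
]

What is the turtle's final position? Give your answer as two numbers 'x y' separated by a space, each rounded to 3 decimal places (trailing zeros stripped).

Answer: 91 0

Derivation:
Executing turtle program step by step:
Start: pos=(0,0), heading=0, pen down
REPEAT 2 [
  -- iteration 1/2 --
  FD 6.2: (0,0) -> (6.2,0) [heading=0, draw]
  FD 10.1: (6.2,0) -> (16.3,0) [heading=0, draw]
  REPEAT 2 [
    -- iteration 1/2 --
    FD 6.5: (16.3,0) -> (22.8,0) [heading=0, draw]
    PU: pen up
    FD 8.1: (22.8,0) -> (30.9,0) [heading=0, move]
    -- iteration 2/2 --
    FD 6.5: (30.9,0) -> (37.4,0) [heading=0, move]
    PU: pen up
    FD 8.1: (37.4,0) -> (45.5,0) [heading=0, move]
  ]
  -- iteration 2/2 --
  FD 6.2: (45.5,0) -> (51.7,0) [heading=0, move]
  FD 10.1: (51.7,0) -> (61.8,0) [heading=0, move]
  REPEAT 2 [
    -- iteration 1/2 --
    FD 6.5: (61.8,0) -> (68.3,0) [heading=0, move]
    PU: pen up
    FD 8.1: (68.3,0) -> (76.4,0) [heading=0, move]
    -- iteration 2/2 --
    FD 6.5: (76.4,0) -> (82.9,0) [heading=0, move]
    PU: pen up
    FD 8.1: (82.9,0) -> (91,0) [heading=0, move]
  ]
]
Final: pos=(91,0), heading=0, 3 segment(s) drawn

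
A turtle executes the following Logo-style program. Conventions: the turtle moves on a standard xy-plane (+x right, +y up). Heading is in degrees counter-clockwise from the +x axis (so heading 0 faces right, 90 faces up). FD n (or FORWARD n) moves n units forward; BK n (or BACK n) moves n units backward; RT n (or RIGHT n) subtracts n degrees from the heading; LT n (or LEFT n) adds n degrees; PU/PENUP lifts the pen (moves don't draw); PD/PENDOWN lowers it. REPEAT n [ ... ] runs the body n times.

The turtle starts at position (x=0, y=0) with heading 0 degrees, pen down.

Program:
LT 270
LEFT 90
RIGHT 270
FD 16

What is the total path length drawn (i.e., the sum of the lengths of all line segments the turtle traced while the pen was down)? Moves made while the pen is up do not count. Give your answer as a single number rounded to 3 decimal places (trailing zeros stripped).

Executing turtle program step by step:
Start: pos=(0,0), heading=0, pen down
LT 270: heading 0 -> 270
LT 90: heading 270 -> 0
RT 270: heading 0 -> 90
FD 16: (0,0) -> (0,16) [heading=90, draw]
Final: pos=(0,16), heading=90, 1 segment(s) drawn

Segment lengths:
  seg 1: (0,0) -> (0,16), length = 16
Total = 16

Answer: 16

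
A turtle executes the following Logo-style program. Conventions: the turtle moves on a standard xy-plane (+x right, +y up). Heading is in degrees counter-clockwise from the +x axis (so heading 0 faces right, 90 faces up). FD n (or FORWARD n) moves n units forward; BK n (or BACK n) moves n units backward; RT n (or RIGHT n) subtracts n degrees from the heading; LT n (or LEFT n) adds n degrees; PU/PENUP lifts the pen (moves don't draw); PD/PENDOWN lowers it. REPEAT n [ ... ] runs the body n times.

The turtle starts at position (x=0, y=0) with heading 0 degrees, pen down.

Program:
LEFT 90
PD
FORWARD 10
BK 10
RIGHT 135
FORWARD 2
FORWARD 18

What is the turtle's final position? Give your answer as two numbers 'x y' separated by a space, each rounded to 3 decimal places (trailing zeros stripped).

Answer: 14.142 -14.142

Derivation:
Executing turtle program step by step:
Start: pos=(0,0), heading=0, pen down
LT 90: heading 0 -> 90
PD: pen down
FD 10: (0,0) -> (0,10) [heading=90, draw]
BK 10: (0,10) -> (0,0) [heading=90, draw]
RT 135: heading 90 -> 315
FD 2: (0,0) -> (1.414,-1.414) [heading=315, draw]
FD 18: (1.414,-1.414) -> (14.142,-14.142) [heading=315, draw]
Final: pos=(14.142,-14.142), heading=315, 4 segment(s) drawn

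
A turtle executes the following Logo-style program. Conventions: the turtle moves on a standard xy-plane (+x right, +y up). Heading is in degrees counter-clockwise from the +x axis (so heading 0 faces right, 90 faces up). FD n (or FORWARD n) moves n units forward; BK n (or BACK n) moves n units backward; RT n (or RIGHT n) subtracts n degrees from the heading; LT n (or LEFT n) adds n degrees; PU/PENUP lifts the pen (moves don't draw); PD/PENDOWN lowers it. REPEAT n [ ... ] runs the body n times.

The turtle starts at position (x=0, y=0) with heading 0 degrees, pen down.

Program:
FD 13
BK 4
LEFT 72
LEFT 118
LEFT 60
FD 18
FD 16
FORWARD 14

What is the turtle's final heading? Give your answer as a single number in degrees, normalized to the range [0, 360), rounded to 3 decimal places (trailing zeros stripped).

Executing turtle program step by step:
Start: pos=(0,0), heading=0, pen down
FD 13: (0,0) -> (13,0) [heading=0, draw]
BK 4: (13,0) -> (9,0) [heading=0, draw]
LT 72: heading 0 -> 72
LT 118: heading 72 -> 190
LT 60: heading 190 -> 250
FD 18: (9,0) -> (2.844,-16.914) [heading=250, draw]
FD 16: (2.844,-16.914) -> (-2.629,-31.95) [heading=250, draw]
FD 14: (-2.629,-31.95) -> (-7.417,-45.105) [heading=250, draw]
Final: pos=(-7.417,-45.105), heading=250, 5 segment(s) drawn

Answer: 250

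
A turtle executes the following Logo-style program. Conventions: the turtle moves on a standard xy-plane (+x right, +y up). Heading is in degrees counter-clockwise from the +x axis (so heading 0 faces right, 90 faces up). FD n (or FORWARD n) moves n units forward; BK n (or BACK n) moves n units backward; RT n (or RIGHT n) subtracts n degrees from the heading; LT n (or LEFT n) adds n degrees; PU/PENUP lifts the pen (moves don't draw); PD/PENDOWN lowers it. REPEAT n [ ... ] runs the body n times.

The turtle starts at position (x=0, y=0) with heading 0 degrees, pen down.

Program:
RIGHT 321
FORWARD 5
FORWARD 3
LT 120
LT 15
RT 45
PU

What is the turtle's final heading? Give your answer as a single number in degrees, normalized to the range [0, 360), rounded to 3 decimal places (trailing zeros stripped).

Executing turtle program step by step:
Start: pos=(0,0), heading=0, pen down
RT 321: heading 0 -> 39
FD 5: (0,0) -> (3.886,3.147) [heading=39, draw]
FD 3: (3.886,3.147) -> (6.217,5.035) [heading=39, draw]
LT 120: heading 39 -> 159
LT 15: heading 159 -> 174
RT 45: heading 174 -> 129
PU: pen up
Final: pos=(6.217,5.035), heading=129, 2 segment(s) drawn

Answer: 129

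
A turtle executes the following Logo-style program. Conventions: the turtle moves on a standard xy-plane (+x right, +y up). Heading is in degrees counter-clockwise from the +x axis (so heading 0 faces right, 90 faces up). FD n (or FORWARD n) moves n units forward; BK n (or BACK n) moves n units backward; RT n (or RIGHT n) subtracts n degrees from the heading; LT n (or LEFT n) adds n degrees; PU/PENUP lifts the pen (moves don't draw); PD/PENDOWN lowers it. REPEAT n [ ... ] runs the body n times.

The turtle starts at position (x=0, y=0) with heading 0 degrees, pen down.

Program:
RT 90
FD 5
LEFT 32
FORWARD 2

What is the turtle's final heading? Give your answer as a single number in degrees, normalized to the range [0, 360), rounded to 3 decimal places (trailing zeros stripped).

Answer: 302

Derivation:
Executing turtle program step by step:
Start: pos=(0,0), heading=0, pen down
RT 90: heading 0 -> 270
FD 5: (0,0) -> (0,-5) [heading=270, draw]
LT 32: heading 270 -> 302
FD 2: (0,-5) -> (1.06,-6.696) [heading=302, draw]
Final: pos=(1.06,-6.696), heading=302, 2 segment(s) drawn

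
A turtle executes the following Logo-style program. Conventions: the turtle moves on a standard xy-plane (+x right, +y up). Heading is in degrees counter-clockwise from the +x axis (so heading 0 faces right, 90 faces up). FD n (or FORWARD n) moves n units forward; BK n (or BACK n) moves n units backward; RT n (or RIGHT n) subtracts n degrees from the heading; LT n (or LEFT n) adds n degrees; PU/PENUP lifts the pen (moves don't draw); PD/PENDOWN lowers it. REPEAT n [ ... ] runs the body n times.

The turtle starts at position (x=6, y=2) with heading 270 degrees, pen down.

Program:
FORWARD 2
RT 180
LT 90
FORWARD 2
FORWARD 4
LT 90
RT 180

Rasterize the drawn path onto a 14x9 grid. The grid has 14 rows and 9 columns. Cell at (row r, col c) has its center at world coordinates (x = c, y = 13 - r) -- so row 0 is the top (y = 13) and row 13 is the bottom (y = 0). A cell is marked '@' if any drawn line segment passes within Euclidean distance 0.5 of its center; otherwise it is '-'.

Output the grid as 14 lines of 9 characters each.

Answer: ---------
---------
---------
---------
---------
---------
---------
---------
---------
---------
---------
------@--
------@--
@@@@@@@--

Derivation:
Segment 0: (6,2) -> (6,0)
Segment 1: (6,0) -> (4,0)
Segment 2: (4,0) -> (0,0)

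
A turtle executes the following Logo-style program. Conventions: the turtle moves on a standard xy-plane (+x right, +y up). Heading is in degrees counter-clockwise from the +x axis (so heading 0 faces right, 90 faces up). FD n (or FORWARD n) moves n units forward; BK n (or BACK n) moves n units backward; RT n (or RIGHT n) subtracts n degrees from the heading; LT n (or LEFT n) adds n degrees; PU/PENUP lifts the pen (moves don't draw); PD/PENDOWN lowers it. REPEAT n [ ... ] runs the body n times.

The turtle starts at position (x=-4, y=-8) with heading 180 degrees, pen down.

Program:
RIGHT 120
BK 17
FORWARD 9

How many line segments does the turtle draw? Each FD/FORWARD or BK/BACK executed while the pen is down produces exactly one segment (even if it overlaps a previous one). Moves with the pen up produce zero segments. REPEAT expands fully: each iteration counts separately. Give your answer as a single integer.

Answer: 2

Derivation:
Executing turtle program step by step:
Start: pos=(-4,-8), heading=180, pen down
RT 120: heading 180 -> 60
BK 17: (-4,-8) -> (-12.5,-22.722) [heading=60, draw]
FD 9: (-12.5,-22.722) -> (-8,-14.928) [heading=60, draw]
Final: pos=(-8,-14.928), heading=60, 2 segment(s) drawn
Segments drawn: 2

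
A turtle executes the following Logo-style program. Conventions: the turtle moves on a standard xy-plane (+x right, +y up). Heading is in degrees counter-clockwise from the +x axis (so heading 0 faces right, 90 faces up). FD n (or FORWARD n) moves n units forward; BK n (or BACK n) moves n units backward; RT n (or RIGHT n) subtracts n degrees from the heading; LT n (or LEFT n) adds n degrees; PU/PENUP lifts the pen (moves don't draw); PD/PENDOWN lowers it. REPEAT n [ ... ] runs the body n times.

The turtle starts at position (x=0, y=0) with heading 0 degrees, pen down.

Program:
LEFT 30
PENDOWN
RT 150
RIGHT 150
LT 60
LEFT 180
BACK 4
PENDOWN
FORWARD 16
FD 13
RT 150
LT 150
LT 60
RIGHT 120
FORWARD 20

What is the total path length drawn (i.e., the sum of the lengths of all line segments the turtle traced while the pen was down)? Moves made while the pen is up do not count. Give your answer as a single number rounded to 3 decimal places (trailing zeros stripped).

Answer: 53

Derivation:
Executing turtle program step by step:
Start: pos=(0,0), heading=0, pen down
LT 30: heading 0 -> 30
PD: pen down
RT 150: heading 30 -> 240
RT 150: heading 240 -> 90
LT 60: heading 90 -> 150
LT 180: heading 150 -> 330
BK 4: (0,0) -> (-3.464,2) [heading=330, draw]
PD: pen down
FD 16: (-3.464,2) -> (10.392,-6) [heading=330, draw]
FD 13: (10.392,-6) -> (21.651,-12.5) [heading=330, draw]
RT 150: heading 330 -> 180
LT 150: heading 180 -> 330
LT 60: heading 330 -> 30
RT 120: heading 30 -> 270
FD 20: (21.651,-12.5) -> (21.651,-32.5) [heading=270, draw]
Final: pos=(21.651,-32.5), heading=270, 4 segment(s) drawn

Segment lengths:
  seg 1: (0,0) -> (-3.464,2), length = 4
  seg 2: (-3.464,2) -> (10.392,-6), length = 16
  seg 3: (10.392,-6) -> (21.651,-12.5), length = 13
  seg 4: (21.651,-12.5) -> (21.651,-32.5), length = 20
Total = 53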